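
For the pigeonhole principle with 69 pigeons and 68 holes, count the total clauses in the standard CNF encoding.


The PHP encoding has two parts:
1) At-least-one-hole clauses: 69 (one per pigeon, each with 68 literals).
2) At-most-one-pigeon-per-hole clauses: 68 holes * C(69,2) = 68 * 2346 = 159528.
Total clauses = 69 + 159528 = 159597.

159597


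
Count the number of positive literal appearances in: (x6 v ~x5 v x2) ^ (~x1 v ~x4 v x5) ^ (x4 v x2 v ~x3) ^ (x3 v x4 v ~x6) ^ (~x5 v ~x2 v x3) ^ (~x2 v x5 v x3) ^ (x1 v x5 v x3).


Scan each clause for unnegated literals.
Clause 1: 2 positive; Clause 2: 1 positive; Clause 3: 2 positive; Clause 4: 2 positive; Clause 5: 1 positive; Clause 6: 2 positive; Clause 7: 3 positive.
Total positive literal occurrences = 13.

13


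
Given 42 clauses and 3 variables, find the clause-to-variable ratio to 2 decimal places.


Clause-to-variable ratio = clauses / variables.
42 / 3 = 14.0.

14.0


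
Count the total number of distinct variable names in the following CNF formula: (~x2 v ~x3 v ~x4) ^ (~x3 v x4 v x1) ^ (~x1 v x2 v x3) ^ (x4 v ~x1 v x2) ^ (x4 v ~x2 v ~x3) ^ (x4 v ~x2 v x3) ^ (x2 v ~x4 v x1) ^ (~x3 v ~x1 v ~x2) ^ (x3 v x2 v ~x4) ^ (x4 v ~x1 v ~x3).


Identify each distinct variable in the formula.
Variables found: x1, x2, x3, x4.
Total distinct variables = 4.

4


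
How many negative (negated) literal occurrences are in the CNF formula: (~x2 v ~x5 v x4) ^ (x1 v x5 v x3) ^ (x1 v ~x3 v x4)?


Scan each clause for negated literals.
Clause 1: 2 negative; Clause 2: 0 negative; Clause 3: 1 negative.
Total negative literal occurrences = 3.

3


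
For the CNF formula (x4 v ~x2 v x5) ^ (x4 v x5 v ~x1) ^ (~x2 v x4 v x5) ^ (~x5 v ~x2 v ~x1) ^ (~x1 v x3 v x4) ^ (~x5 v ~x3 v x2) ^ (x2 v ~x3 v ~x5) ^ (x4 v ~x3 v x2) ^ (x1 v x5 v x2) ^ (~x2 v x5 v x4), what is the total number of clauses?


Each group enclosed in parentheses joined by ^ is one clause.
Counting the conjuncts: 10 clauses.

10


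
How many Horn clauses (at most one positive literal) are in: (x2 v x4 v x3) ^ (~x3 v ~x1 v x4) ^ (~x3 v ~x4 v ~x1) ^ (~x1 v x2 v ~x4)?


A Horn clause has at most one positive literal.
Clause 1: 3 positive lit(s) -> not Horn
Clause 2: 1 positive lit(s) -> Horn
Clause 3: 0 positive lit(s) -> Horn
Clause 4: 1 positive lit(s) -> Horn
Total Horn clauses = 3.

3


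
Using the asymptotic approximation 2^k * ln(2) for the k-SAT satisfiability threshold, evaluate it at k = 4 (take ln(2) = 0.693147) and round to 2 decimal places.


Using the asymptotic formula: threshold ~ 2^k * ln(2).
2^4 = 16.
16 * 0.693147 = 11.09.

11.09


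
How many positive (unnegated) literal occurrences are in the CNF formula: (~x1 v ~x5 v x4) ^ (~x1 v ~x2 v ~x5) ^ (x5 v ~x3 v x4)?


Scan each clause for unnegated literals.
Clause 1: 1 positive; Clause 2: 0 positive; Clause 3: 2 positive.
Total positive literal occurrences = 3.

3


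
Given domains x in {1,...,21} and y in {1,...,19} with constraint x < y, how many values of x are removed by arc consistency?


For the constraint x < y, x needs a supporting value in y's domain.
x can be at most 18 (one less than y's maximum).
Valid x values from domain: 18 out of 21.
Pruned = 21 - 18 = 3.

3


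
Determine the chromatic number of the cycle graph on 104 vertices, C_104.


A cycle on an even number of vertices is bipartite: alternate two colors around the cycle.
Since 104 is even, two colors suffice, and at least two are needed because the graph has edges.
Chromatic number = 2.

2


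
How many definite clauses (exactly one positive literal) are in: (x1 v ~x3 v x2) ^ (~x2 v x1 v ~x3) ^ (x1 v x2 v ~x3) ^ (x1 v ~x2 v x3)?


A definite clause has exactly one positive literal.
Clause 1: 2 positive -> not definite
Clause 2: 1 positive -> definite
Clause 3: 2 positive -> not definite
Clause 4: 2 positive -> not definite
Definite clause count = 1.

1


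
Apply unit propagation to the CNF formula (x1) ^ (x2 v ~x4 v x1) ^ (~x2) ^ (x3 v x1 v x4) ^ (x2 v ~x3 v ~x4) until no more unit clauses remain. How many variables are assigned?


Unit propagation repeatedly assigns the literal in any unit clause, then simplifies.
Assignments in order: x1 = T, x2 = F.
No further unit clauses remain.
Total variables assigned = 2.

2


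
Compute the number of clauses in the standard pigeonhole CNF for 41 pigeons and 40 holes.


The PHP encoding has two parts:
1) At-least-one-hole clauses: 41 (one per pigeon, each with 40 literals).
2) At-most-one-pigeon-per-hole clauses: 40 holes * C(41,2) = 40 * 820 = 32800.
Total clauses = 41 + 32800 = 32841.

32841


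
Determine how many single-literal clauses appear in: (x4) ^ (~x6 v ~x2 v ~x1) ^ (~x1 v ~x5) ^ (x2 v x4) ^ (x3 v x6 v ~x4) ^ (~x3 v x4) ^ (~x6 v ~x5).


A unit clause contains exactly one literal.
Unit clauses found: (x4).
Count = 1.

1


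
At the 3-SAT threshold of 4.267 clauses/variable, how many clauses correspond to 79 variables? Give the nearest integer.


The 3-SAT phase transition occurs at approximately 4.267 clauses per variable.
m = 4.267 * 79 = 337.093.
Rounded to nearest integer: 337.

337


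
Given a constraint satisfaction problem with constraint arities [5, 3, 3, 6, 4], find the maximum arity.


The arities are: 5, 3, 3, 6, 4.
Scan for the maximum value.
Maximum arity = 6.

6


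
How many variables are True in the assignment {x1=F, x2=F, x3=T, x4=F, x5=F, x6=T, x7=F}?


The weight is the number of variables assigned True.
True variables: x3, x6.
Weight = 2.

2


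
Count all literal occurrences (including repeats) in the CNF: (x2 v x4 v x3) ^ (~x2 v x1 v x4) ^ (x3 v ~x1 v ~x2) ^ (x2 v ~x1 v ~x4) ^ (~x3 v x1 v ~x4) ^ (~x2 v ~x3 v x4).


Clause lengths: 3, 3, 3, 3, 3, 3.
Sum = 3 + 3 + 3 + 3 + 3 + 3 = 18.

18


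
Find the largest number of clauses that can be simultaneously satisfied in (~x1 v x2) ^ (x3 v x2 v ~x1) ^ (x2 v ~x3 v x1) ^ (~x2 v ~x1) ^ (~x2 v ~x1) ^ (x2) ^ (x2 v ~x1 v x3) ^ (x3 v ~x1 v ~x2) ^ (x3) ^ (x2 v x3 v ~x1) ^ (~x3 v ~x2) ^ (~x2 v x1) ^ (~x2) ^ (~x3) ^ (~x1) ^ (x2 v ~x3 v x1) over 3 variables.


Enumerate all 8 truth assignments.
For each, count how many of the 16 clauses are satisfied.
The formula is not fully satisfiable, so the maximum is below 16.
Maximum simultaneously satisfiable clauses = 14.

14


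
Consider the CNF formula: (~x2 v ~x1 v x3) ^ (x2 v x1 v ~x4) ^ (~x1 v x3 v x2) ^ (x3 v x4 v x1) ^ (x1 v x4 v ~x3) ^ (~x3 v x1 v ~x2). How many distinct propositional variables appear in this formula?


Identify each distinct variable in the formula.
Variables found: x1, x2, x3, x4.
Total distinct variables = 4.

4


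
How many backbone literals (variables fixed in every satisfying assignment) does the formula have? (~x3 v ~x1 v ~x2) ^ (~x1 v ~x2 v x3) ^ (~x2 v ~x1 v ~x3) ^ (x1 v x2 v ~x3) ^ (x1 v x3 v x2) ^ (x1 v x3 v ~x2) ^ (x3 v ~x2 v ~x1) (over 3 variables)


Find all satisfying assignments: 3 model(s).
Check which variables have the same value in every model.
No variable is fixed across all models.
Backbone size = 0.

0


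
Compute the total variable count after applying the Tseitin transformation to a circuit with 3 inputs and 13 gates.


The Tseitin transformation introduces one auxiliary variable per gate.
Total variables = inputs + gates = 3 + 13 = 16.

16


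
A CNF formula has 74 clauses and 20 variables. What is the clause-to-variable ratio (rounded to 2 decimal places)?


Clause-to-variable ratio = clauses / variables.
74 / 20 = 3.7.

3.7


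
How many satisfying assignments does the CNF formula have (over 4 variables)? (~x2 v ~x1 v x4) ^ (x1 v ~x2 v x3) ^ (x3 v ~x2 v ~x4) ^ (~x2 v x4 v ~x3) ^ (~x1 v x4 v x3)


Enumerate all 16 truth assignments over 4 variables.
Test each against every clause.
Satisfying assignments found: 9.

9


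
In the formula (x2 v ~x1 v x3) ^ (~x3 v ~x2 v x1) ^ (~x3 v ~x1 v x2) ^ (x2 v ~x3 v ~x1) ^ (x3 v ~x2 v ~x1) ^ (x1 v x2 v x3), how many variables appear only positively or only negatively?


A pure literal appears in only one polarity across all clauses.
No pure literals found.
Count = 0.

0


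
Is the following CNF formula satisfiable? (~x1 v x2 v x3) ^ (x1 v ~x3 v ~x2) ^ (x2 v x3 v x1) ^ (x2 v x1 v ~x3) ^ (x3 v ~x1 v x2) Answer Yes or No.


Check all 8 possible truth assignments.
Number of satisfying assignments found: 4.
The formula is satisfiable.

Yes


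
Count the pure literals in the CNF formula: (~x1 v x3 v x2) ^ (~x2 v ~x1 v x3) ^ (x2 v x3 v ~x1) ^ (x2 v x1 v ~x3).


A pure literal appears in only one polarity across all clauses.
No pure literals found.
Count = 0.

0


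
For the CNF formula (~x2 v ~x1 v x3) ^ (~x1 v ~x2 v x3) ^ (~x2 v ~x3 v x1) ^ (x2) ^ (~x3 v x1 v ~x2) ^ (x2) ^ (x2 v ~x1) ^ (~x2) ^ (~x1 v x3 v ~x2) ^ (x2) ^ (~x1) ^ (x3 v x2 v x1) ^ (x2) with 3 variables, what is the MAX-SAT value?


Enumerate all 8 truth assignments.
For each, count how many of the 13 clauses are satisfied.
The formula is not fully satisfiable, so the maximum is below 13.
Maximum simultaneously satisfiable clauses = 12.

12


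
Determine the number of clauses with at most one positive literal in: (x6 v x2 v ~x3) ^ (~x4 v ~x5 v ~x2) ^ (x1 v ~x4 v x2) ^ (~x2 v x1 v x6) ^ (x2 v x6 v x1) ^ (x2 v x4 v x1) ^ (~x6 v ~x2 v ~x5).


A Horn clause has at most one positive literal.
Clause 1: 2 positive lit(s) -> not Horn
Clause 2: 0 positive lit(s) -> Horn
Clause 3: 2 positive lit(s) -> not Horn
Clause 4: 2 positive lit(s) -> not Horn
Clause 5: 3 positive lit(s) -> not Horn
Clause 6: 3 positive lit(s) -> not Horn
Clause 7: 0 positive lit(s) -> Horn
Total Horn clauses = 2.

2


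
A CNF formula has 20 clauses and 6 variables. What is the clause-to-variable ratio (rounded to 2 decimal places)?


Clause-to-variable ratio = clauses / variables.
20 / 6 = 3.33.

3.33


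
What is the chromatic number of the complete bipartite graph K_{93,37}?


K_{93,37} is bipartite by definition: the two parts are independent sets, with every edge crossing between them.
Color all vertices in one part with color 1 and all vertices in the other part with color 2.
Since the graph has at least one edge, one color does not suffice.
Chromatic number = 2.

2


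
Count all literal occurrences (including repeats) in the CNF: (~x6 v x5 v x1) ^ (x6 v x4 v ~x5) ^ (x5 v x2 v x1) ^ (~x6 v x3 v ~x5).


Clause lengths: 3, 3, 3, 3.
Sum = 3 + 3 + 3 + 3 = 12.

12


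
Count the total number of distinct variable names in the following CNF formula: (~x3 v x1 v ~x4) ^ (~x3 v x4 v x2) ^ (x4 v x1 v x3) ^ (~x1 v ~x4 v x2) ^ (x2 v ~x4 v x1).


Identify each distinct variable in the formula.
Variables found: x1, x2, x3, x4.
Total distinct variables = 4.

4


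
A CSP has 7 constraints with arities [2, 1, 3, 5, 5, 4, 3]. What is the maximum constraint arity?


The arities are: 2, 1, 3, 5, 5, 4, 3.
Scan for the maximum value.
Maximum arity = 5.

5


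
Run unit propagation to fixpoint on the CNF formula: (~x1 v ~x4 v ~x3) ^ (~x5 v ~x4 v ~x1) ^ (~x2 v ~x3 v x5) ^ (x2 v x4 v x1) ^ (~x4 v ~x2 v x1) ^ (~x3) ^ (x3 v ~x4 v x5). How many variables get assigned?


Unit propagation repeatedly assigns the literal in any unit clause, then simplifies.
Assignments in order: x3 = F.
No further unit clauses remain.
Total variables assigned = 1.

1


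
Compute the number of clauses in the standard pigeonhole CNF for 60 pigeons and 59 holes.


The PHP encoding has two parts:
1) At-least-one-hole clauses: 60 (one per pigeon, each with 59 literals).
2) At-most-one-pigeon-per-hole clauses: 59 holes * C(60,2) = 59 * 1770 = 104430.
Total clauses = 60 + 104430 = 104490.

104490


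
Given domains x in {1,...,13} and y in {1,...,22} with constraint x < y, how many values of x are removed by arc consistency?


For the constraint x < y, x needs a supporting value in y's domain.
x can be at most 21 (one less than y's maximum).
Valid x values from domain: 13 out of 13.
Pruned = 13 - 13 = 0.

0


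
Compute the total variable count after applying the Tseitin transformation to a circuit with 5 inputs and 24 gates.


The Tseitin transformation introduces one auxiliary variable per gate.
Total variables = inputs + gates = 5 + 24 = 29.

29


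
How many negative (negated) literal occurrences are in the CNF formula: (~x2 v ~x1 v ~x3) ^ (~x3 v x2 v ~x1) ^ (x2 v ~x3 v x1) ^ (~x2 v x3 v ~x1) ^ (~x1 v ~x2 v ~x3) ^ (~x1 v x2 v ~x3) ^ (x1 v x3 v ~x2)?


Scan each clause for negated literals.
Clause 1: 3 negative; Clause 2: 2 negative; Clause 3: 1 negative; Clause 4: 2 negative; Clause 5: 3 negative; Clause 6: 2 negative; Clause 7: 1 negative.
Total negative literal occurrences = 14.

14


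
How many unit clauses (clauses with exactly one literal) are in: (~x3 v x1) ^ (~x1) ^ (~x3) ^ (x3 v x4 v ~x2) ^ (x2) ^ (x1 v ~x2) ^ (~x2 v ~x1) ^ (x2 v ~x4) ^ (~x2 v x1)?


A unit clause contains exactly one literal.
Unit clauses found: (~x1), (~x3), (x2).
Count = 3.

3


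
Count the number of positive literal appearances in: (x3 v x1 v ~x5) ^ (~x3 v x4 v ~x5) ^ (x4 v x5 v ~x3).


Scan each clause for unnegated literals.
Clause 1: 2 positive; Clause 2: 1 positive; Clause 3: 2 positive.
Total positive literal occurrences = 5.

5


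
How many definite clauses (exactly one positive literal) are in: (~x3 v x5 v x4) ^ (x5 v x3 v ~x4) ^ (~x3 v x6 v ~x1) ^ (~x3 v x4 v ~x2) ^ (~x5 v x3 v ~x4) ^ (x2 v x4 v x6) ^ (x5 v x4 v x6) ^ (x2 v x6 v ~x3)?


A definite clause has exactly one positive literal.
Clause 1: 2 positive -> not definite
Clause 2: 2 positive -> not definite
Clause 3: 1 positive -> definite
Clause 4: 1 positive -> definite
Clause 5: 1 positive -> definite
Clause 6: 3 positive -> not definite
Clause 7: 3 positive -> not definite
Clause 8: 2 positive -> not definite
Definite clause count = 3.

3


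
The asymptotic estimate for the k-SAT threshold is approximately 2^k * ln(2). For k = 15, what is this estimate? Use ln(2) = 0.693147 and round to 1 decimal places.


Using the asymptotic formula: threshold ~ 2^k * ln(2).
2^15 = 32768.
32768 * 0.693147 = 22713.0.

22713.0


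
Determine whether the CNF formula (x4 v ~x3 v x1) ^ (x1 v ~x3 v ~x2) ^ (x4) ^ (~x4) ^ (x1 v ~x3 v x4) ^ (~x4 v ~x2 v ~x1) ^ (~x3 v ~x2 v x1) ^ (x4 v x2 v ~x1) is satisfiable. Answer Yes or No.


Check all 16 possible truth assignments.
Number of satisfying assignments found: 0.
The formula is unsatisfiable.

No


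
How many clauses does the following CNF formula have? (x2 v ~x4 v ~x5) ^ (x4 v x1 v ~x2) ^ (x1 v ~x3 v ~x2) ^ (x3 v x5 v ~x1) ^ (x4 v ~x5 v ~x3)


Each group enclosed in parentheses joined by ^ is one clause.
Counting the conjuncts: 5 clauses.

5


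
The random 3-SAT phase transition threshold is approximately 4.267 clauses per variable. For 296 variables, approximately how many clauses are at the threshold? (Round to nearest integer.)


The 3-SAT phase transition occurs at approximately 4.267 clauses per variable.
m = 4.267 * 296 = 1263.032.
Rounded to nearest integer: 1263.

1263


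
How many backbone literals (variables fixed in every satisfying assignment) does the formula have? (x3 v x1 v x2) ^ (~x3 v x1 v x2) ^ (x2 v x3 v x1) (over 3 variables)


Find all satisfying assignments: 6 model(s).
Check which variables have the same value in every model.
No variable is fixed across all models.
Backbone size = 0.

0


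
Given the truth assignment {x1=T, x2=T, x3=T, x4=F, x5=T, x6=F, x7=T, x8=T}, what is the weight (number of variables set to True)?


The weight is the number of variables assigned True.
True variables: x1, x2, x3, x5, x7, x8.
Weight = 6.

6


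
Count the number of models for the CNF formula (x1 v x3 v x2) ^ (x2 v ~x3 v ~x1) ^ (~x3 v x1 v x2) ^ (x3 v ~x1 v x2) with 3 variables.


Enumerate all 8 truth assignments over 3 variables.
Test each against every clause.
Satisfying assignments found: 4.

4


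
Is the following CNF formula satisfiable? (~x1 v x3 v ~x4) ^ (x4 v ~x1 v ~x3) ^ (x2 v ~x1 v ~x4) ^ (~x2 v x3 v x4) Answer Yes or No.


Check all 16 possible truth assignments.
Number of satisfying assignments found: 9.
The formula is satisfiable.

Yes


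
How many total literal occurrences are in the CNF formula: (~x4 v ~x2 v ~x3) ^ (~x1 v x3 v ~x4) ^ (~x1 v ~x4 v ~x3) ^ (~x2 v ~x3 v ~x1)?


Clause lengths: 3, 3, 3, 3.
Sum = 3 + 3 + 3 + 3 = 12.

12


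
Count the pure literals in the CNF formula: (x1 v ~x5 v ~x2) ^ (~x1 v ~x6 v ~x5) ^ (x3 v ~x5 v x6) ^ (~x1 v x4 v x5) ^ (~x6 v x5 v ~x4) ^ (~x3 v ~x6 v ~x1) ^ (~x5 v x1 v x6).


A pure literal appears in only one polarity across all clauses.
Pure literals: x2 (negative only).
Count = 1.

1


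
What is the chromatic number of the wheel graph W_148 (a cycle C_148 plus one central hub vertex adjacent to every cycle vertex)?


W_148 consists of the cycle C_148 together with a hub vertex adjacent to every cycle vertex.
The cycle C_148 needs 2 colors (even cycle -> 2).
The hub is adjacent to every cycle vertex, so it must receive a new color distinct from all of them.
Chromatic number = 2 + 1 = 3.

3


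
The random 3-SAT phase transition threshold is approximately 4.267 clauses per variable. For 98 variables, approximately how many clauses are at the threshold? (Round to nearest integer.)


The 3-SAT phase transition occurs at approximately 4.267 clauses per variable.
m = 4.267 * 98 = 418.166.
Rounded to nearest integer: 418.

418


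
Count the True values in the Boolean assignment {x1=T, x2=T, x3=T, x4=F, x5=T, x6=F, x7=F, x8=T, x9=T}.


The weight is the number of variables assigned True.
True variables: x1, x2, x3, x5, x8, x9.
Weight = 6.

6


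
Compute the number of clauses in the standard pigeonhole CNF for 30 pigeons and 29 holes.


The PHP encoding has two parts:
1) At-least-one-hole clauses: 30 (one per pigeon, each with 29 literals).
2) At-most-one-pigeon-per-hole clauses: 29 holes * C(30,2) = 29 * 435 = 12615.
Total clauses = 30 + 12615 = 12645.

12645


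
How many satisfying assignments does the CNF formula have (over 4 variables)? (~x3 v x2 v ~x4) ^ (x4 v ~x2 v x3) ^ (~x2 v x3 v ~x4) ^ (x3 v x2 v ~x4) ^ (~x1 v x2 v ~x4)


Enumerate all 16 truth assignments over 4 variables.
Test each against every clause.
Satisfying assignments found: 8.

8


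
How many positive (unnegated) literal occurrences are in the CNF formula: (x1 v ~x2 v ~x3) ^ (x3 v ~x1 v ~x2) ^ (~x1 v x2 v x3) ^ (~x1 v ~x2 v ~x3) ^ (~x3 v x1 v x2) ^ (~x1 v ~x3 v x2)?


Scan each clause for unnegated literals.
Clause 1: 1 positive; Clause 2: 1 positive; Clause 3: 2 positive; Clause 4: 0 positive; Clause 5: 2 positive; Clause 6: 1 positive.
Total positive literal occurrences = 7.

7


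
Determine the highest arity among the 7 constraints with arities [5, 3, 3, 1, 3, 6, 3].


The arities are: 5, 3, 3, 1, 3, 6, 3.
Scan for the maximum value.
Maximum arity = 6.

6


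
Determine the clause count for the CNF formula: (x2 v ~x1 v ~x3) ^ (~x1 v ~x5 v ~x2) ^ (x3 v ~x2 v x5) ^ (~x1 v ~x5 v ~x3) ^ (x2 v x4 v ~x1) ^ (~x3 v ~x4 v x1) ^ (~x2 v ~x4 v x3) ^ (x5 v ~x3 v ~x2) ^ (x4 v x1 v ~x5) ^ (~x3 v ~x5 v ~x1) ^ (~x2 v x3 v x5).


Each group enclosed in parentheses joined by ^ is one clause.
Counting the conjuncts: 11 clauses.

11


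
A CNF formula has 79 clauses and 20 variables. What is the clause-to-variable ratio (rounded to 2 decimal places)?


Clause-to-variable ratio = clauses / variables.
79 / 20 = 3.95.

3.95


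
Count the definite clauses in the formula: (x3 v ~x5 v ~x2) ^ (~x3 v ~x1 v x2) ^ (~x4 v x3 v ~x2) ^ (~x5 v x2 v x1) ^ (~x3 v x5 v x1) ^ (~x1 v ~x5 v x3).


A definite clause has exactly one positive literal.
Clause 1: 1 positive -> definite
Clause 2: 1 positive -> definite
Clause 3: 1 positive -> definite
Clause 4: 2 positive -> not definite
Clause 5: 2 positive -> not definite
Clause 6: 1 positive -> definite
Definite clause count = 4.

4


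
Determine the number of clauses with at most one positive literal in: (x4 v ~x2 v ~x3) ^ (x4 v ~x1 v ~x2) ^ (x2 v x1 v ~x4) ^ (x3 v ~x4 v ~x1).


A Horn clause has at most one positive literal.
Clause 1: 1 positive lit(s) -> Horn
Clause 2: 1 positive lit(s) -> Horn
Clause 3: 2 positive lit(s) -> not Horn
Clause 4: 1 positive lit(s) -> Horn
Total Horn clauses = 3.

3


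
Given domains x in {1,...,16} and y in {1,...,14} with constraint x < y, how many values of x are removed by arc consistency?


For the constraint x < y, x needs a supporting value in y's domain.
x can be at most 13 (one less than y's maximum).
Valid x values from domain: 13 out of 16.
Pruned = 16 - 13 = 3.

3


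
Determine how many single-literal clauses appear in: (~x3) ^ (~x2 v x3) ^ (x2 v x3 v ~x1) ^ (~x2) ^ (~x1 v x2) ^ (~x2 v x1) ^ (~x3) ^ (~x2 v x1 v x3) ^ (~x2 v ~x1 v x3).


A unit clause contains exactly one literal.
Unit clauses found: (~x3), (~x2), (~x3).
Count = 3.

3


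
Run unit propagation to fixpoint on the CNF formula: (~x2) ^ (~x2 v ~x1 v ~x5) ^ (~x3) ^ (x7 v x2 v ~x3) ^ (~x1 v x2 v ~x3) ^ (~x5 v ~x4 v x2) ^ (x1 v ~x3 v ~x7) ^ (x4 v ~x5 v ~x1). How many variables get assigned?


Unit propagation repeatedly assigns the literal in any unit clause, then simplifies.
Assignments in order: x2 = F, x3 = F.
No further unit clauses remain.
Total variables assigned = 2.

2


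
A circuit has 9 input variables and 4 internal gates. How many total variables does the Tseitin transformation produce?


The Tseitin transformation introduces one auxiliary variable per gate.
Total variables = inputs + gates = 9 + 4 = 13.

13


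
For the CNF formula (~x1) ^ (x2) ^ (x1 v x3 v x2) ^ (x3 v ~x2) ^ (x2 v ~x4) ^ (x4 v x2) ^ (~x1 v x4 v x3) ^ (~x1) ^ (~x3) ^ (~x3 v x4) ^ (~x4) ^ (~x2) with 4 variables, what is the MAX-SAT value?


Enumerate all 16 truth assignments.
For each, count how many of the 12 clauses are satisfied.
The formula is not fully satisfiable, so the maximum is below 12.
Maximum simultaneously satisfiable clauses = 10.

10


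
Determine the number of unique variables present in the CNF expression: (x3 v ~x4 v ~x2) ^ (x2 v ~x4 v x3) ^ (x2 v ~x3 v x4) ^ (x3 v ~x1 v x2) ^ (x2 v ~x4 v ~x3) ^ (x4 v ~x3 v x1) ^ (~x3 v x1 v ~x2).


Identify each distinct variable in the formula.
Variables found: x1, x2, x3, x4.
Total distinct variables = 4.

4


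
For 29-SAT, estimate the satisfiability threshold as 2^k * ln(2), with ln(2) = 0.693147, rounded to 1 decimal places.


Using the asymptotic formula: threshold ~ 2^k * ln(2).
2^29 = 536870912.
536870912 * 0.693147 = 372130462.0.

372130462.0


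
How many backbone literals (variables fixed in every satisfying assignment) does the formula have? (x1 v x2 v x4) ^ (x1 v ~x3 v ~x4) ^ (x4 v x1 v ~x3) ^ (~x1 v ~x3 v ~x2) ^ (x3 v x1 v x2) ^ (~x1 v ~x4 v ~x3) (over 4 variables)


Find all satisfying assignments: 7 model(s).
Check which variables have the same value in every model.
No variable is fixed across all models.
Backbone size = 0.

0


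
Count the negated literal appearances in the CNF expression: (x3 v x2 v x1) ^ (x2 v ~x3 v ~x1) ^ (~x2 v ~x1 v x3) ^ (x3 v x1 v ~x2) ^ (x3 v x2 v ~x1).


Scan each clause for negated literals.
Clause 1: 0 negative; Clause 2: 2 negative; Clause 3: 2 negative; Clause 4: 1 negative; Clause 5: 1 negative.
Total negative literal occurrences = 6.

6


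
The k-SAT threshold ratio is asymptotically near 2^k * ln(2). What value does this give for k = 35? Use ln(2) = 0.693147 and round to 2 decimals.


Using the asymptotic formula: threshold ~ 2^k * ln(2).
2^35 = 34359738368.
34359738368 * 0.693147 = 23816349570.56.

23816349570.56


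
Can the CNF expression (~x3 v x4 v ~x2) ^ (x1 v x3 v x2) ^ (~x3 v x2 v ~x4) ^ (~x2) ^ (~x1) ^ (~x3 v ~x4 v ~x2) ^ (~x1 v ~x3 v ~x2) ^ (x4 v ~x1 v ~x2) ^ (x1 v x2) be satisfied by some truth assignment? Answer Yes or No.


Check all 16 possible truth assignments.
Number of satisfying assignments found: 0.
The formula is unsatisfiable.

No


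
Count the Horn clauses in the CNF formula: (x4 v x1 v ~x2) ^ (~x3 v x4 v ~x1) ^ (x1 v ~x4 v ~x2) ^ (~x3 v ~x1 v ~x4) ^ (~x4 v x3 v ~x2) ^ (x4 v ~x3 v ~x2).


A Horn clause has at most one positive literal.
Clause 1: 2 positive lit(s) -> not Horn
Clause 2: 1 positive lit(s) -> Horn
Clause 3: 1 positive lit(s) -> Horn
Clause 4: 0 positive lit(s) -> Horn
Clause 5: 1 positive lit(s) -> Horn
Clause 6: 1 positive lit(s) -> Horn
Total Horn clauses = 5.

5


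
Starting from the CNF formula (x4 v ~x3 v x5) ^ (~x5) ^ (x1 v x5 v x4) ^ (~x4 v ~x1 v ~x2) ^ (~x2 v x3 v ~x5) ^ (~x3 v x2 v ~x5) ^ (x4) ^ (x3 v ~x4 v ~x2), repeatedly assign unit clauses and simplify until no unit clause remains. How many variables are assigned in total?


Unit propagation repeatedly assigns the literal in any unit clause, then simplifies.
Assignments in order: x5 = F, x4 = T.
No further unit clauses remain.
Total variables assigned = 2.

2


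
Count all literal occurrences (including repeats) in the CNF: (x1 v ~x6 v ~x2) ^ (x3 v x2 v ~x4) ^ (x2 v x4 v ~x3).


Clause lengths: 3, 3, 3.
Sum = 3 + 3 + 3 = 9.

9


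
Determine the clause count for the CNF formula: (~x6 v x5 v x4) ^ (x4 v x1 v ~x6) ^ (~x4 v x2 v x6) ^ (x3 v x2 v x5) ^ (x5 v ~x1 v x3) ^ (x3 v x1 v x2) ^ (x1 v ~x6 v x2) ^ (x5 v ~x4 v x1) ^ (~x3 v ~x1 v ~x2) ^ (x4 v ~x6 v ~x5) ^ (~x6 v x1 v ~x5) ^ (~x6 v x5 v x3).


Each group enclosed in parentheses joined by ^ is one clause.
Counting the conjuncts: 12 clauses.

12


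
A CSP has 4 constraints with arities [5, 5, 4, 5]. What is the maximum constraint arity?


The arities are: 5, 5, 4, 5.
Scan for the maximum value.
Maximum arity = 5.

5


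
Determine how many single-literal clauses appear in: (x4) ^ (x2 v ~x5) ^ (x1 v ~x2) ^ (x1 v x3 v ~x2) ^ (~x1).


A unit clause contains exactly one literal.
Unit clauses found: (x4), (~x1).
Count = 2.

2


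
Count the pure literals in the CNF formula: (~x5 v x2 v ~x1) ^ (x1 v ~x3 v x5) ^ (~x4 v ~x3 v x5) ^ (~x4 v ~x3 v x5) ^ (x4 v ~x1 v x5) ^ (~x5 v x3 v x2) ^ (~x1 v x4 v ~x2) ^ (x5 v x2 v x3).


A pure literal appears in only one polarity across all clauses.
No pure literals found.
Count = 0.

0


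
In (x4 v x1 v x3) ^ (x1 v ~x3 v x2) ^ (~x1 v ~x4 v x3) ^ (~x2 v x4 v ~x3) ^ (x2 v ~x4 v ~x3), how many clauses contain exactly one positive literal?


A definite clause has exactly one positive literal.
Clause 1: 3 positive -> not definite
Clause 2: 2 positive -> not definite
Clause 3: 1 positive -> definite
Clause 4: 1 positive -> definite
Clause 5: 1 positive -> definite
Definite clause count = 3.

3


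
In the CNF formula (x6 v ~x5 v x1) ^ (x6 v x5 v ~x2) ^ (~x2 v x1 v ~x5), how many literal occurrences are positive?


Scan each clause for unnegated literals.
Clause 1: 2 positive; Clause 2: 2 positive; Clause 3: 1 positive.
Total positive literal occurrences = 5.

5


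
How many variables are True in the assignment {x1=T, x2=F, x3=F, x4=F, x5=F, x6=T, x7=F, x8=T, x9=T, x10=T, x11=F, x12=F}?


The weight is the number of variables assigned True.
True variables: x1, x6, x8, x9, x10.
Weight = 5.

5


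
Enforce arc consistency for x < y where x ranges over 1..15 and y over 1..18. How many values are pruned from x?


For the constraint x < y, x needs a supporting value in y's domain.
x can be at most 17 (one less than y's maximum).
Valid x values from domain: 15 out of 15.
Pruned = 15 - 15 = 0.

0


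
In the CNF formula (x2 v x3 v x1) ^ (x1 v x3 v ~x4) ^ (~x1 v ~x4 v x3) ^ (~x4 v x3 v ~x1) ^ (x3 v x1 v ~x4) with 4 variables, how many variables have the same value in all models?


Find all satisfying assignments: 11 model(s).
Check which variables have the same value in every model.
No variable is fixed across all models.
Backbone size = 0.

0


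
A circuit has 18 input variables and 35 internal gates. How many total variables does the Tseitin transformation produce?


The Tseitin transformation introduces one auxiliary variable per gate.
Total variables = inputs + gates = 18 + 35 = 53.

53


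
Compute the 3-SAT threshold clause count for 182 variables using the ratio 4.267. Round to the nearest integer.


The 3-SAT phase transition occurs at approximately 4.267 clauses per variable.
m = 4.267 * 182 = 776.594.
Rounded to nearest integer: 777.

777


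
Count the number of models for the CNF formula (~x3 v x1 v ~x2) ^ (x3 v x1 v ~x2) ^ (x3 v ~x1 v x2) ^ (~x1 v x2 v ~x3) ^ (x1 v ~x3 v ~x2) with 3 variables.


Enumerate all 8 truth assignments over 3 variables.
Test each against every clause.
Satisfying assignments found: 4.

4


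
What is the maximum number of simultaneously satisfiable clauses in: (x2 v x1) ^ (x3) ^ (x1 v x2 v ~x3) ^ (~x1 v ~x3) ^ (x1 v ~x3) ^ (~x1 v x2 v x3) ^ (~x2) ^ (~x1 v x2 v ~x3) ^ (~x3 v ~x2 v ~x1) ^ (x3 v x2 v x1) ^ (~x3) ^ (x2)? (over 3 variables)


Enumerate all 8 truth assignments.
For each, count how many of the 12 clauses are satisfied.
The formula is not fully satisfiable, so the maximum is below 12.
Maximum simultaneously satisfiable clauses = 10.

10


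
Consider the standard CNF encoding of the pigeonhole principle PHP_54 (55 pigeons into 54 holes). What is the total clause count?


The PHP encoding has two parts:
1) At-least-one-hole clauses: 55 (one per pigeon, each with 54 literals).
2) At-most-one-pigeon-per-hole clauses: 54 holes * C(55,2) = 54 * 1485 = 80190.
Total clauses = 55 + 80190 = 80245.

80245


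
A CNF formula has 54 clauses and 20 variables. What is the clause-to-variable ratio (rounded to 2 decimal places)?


Clause-to-variable ratio = clauses / variables.
54 / 20 = 2.7.

2.7


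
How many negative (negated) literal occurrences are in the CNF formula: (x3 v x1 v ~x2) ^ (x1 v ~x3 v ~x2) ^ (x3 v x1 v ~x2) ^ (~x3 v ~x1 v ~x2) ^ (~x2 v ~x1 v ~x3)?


Scan each clause for negated literals.
Clause 1: 1 negative; Clause 2: 2 negative; Clause 3: 1 negative; Clause 4: 3 negative; Clause 5: 3 negative.
Total negative literal occurrences = 10.

10


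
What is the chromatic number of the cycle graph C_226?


A cycle on an even number of vertices is bipartite: alternate two colors around the cycle.
Since 226 is even, two colors suffice, and at least two are needed because the graph has edges.
Chromatic number = 2.

2


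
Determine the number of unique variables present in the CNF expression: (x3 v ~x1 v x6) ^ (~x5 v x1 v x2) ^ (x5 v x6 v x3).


Identify each distinct variable in the formula.
Variables found: x1, x2, x3, x5, x6.
Total distinct variables = 5.

5


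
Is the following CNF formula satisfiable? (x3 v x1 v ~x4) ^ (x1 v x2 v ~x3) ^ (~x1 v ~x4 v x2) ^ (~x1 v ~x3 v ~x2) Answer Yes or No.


Check all 16 possible truth assignments.
Number of satisfying assignments found: 8.
The formula is satisfiable.

Yes


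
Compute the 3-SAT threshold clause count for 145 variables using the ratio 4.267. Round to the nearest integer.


The 3-SAT phase transition occurs at approximately 4.267 clauses per variable.
m = 4.267 * 145 = 618.715.
Rounded to nearest integer: 619.

619


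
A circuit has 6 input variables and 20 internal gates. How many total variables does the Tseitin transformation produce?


The Tseitin transformation introduces one auxiliary variable per gate.
Total variables = inputs + gates = 6 + 20 = 26.

26


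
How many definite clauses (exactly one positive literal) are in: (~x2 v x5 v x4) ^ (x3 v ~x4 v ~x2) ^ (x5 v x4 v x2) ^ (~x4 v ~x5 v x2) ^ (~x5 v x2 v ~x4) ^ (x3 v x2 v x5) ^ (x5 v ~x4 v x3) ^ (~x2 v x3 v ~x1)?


A definite clause has exactly one positive literal.
Clause 1: 2 positive -> not definite
Clause 2: 1 positive -> definite
Clause 3: 3 positive -> not definite
Clause 4: 1 positive -> definite
Clause 5: 1 positive -> definite
Clause 6: 3 positive -> not definite
Clause 7: 2 positive -> not definite
Clause 8: 1 positive -> definite
Definite clause count = 4.

4


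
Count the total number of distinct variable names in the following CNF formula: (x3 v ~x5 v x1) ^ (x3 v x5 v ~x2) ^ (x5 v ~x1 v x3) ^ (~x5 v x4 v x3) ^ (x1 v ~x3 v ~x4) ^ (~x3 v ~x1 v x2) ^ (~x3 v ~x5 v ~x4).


Identify each distinct variable in the formula.
Variables found: x1, x2, x3, x4, x5.
Total distinct variables = 5.

5


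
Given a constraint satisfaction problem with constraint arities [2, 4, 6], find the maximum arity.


The arities are: 2, 4, 6.
Scan for the maximum value.
Maximum arity = 6.

6


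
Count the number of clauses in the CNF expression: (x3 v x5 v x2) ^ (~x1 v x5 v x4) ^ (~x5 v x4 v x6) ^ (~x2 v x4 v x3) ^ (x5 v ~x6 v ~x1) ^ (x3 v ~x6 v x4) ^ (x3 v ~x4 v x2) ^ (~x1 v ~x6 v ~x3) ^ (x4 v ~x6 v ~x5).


Each group enclosed in parentheses joined by ^ is one clause.
Counting the conjuncts: 9 clauses.

9


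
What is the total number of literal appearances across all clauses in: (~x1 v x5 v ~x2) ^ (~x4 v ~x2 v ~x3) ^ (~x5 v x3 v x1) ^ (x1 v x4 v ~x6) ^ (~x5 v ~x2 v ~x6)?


Clause lengths: 3, 3, 3, 3, 3.
Sum = 3 + 3 + 3 + 3 + 3 = 15.

15


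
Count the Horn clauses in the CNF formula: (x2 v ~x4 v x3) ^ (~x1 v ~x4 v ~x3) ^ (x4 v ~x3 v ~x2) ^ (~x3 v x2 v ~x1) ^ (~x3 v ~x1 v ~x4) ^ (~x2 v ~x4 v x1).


A Horn clause has at most one positive literal.
Clause 1: 2 positive lit(s) -> not Horn
Clause 2: 0 positive lit(s) -> Horn
Clause 3: 1 positive lit(s) -> Horn
Clause 4: 1 positive lit(s) -> Horn
Clause 5: 0 positive lit(s) -> Horn
Clause 6: 1 positive lit(s) -> Horn
Total Horn clauses = 5.

5


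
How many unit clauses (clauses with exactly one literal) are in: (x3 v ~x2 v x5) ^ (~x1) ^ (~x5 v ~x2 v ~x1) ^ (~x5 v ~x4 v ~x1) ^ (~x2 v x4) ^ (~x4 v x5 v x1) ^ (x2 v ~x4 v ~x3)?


A unit clause contains exactly one literal.
Unit clauses found: (~x1).
Count = 1.

1


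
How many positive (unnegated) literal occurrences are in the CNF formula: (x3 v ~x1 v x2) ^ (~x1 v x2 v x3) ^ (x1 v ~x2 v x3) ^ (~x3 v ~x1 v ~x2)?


Scan each clause for unnegated literals.
Clause 1: 2 positive; Clause 2: 2 positive; Clause 3: 2 positive; Clause 4: 0 positive.
Total positive literal occurrences = 6.

6


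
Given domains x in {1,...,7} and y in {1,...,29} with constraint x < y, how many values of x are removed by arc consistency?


For the constraint x < y, x needs a supporting value in y's domain.
x can be at most 28 (one less than y's maximum).
Valid x values from domain: 7 out of 7.
Pruned = 7 - 7 = 0.

0


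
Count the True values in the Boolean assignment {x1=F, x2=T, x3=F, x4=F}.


The weight is the number of variables assigned True.
True variables: x2.
Weight = 1.

1


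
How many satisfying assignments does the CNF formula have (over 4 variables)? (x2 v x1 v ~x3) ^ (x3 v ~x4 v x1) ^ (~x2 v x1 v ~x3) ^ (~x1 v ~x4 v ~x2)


Enumerate all 16 truth assignments over 4 variables.
Test each against every clause.
Satisfying assignments found: 8.

8


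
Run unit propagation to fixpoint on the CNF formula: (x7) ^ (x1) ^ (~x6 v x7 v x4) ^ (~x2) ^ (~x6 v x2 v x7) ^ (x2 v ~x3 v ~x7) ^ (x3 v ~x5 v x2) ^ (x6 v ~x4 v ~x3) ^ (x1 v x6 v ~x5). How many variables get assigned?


Unit propagation repeatedly assigns the literal in any unit clause, then simplifies.
Assignments in order: x7 = T, x1 = T, x2 = F, x3 = F, x5 = F.
No further unit clauses remain.
Total variables assigned = 5.

5


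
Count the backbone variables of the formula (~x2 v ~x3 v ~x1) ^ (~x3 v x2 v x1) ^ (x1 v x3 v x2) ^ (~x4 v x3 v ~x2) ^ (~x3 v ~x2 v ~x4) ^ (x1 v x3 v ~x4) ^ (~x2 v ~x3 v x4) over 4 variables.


Find all satisfying assignments: 6 model(s).
Check which variables have the same value in every model.
No variable is fixed across all models.
Backbone size = 0.

0


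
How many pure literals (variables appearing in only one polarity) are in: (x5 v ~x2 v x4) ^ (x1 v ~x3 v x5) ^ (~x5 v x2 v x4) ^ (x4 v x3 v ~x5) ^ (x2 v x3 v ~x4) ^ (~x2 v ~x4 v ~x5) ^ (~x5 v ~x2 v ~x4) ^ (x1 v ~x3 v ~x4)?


A pure literal appears in only one polarity across all clauses.
Pure literals: x1 (positive only).
Count = 1.

1


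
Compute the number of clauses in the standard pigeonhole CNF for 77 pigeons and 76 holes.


The PHP encoding has two parts:
1) At-least-one-hole clauses: 77 (one per pigeon, each with 76 literals).
2) At-most-one-pigeon-per-hole clauses: 76 holes * C(77,2) = 76 * 2926 = 222376.
Total clauses = 77 + 222376 = 222453.

222453


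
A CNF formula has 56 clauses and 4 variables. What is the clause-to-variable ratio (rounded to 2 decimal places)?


Clause-to-variable ratio = clauses / variables.
56 / 4 = 14.0.

14.0


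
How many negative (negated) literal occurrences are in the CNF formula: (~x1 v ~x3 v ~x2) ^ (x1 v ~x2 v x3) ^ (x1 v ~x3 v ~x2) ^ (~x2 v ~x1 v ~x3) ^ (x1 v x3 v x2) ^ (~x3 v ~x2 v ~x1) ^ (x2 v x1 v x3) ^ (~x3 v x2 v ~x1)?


Scan each clause for negated literals.
Clause 1: 3 negative; Clause 2: 1 negative; Clause 3: 2 negative; Clause 4: 3 negative; Clause 5: 0 negative; Clause 6: 3 negative; Clause 7: 0 negative; Clause 8: 2 negative.
Total negative literal occurrences = 14.

14


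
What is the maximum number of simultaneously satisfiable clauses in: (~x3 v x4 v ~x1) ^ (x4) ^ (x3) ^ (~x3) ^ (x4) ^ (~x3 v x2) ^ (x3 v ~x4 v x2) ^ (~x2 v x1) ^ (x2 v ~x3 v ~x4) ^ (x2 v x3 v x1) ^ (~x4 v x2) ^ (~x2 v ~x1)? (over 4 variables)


Enumerate all 16 truth assignments.
For each, count how many of the 12 clauses are satisfied.
The formula is not fully satisfiable, so the maximum is below 12.
Maximum simultaneously satisfiable clauses = 10.

10


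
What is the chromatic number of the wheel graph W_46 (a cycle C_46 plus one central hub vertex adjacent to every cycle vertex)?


W_46 consists of the cycle C_46 together with a hub vertex adjacent to every cycle vertex.
The cycle C_46 needs 2 colors (even cycle -> 2).
The hub is adjacent to every cycle vertex, so it must receive a new color distinct from all of them.
Chromatic number = 2 + 1 = 3.

3


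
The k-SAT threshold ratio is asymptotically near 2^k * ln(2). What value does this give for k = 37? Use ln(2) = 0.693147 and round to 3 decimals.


Using the asymptotic formula: threshold ~ 2^k * ln(2).
2^37 = 137438953472.
137438953472 * 0.693147 = 95265398282.256.

95265398282.256


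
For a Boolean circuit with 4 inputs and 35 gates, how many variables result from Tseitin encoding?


The Tseitin transformation introduces one auxiliary variable per gate.
Total variables = inputs + gates = 4 + 35 = 39.

39


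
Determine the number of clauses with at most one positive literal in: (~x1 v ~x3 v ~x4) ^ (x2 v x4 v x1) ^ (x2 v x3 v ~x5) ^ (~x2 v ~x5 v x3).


A Horn clause has at most one positive literal.
Clause 1: 0 positive lit(s) -> Horn
Clause 2: 3 positive lit(s) -> not Horn
Clause 3: 2 positive lit(s) -> not Horn
Clause 4: 1 positive lit(s) -> Horn
Total Horn clauses = 2.

2


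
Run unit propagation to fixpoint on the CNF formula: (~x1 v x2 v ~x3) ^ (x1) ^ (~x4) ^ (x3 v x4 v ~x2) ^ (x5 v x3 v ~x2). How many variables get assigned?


Unit propagation repeatedly assigns the literal in any unit clause, then simplifies.
Assignments in order: x1 = T, x4 = F.
No further unit clauses remain.
Total variables assigned = 2.

2


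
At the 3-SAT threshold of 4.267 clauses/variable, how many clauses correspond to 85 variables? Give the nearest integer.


The 3-SAT phase transition occurs at approximately 4.267 clauses per variable.
m = 4.267 * 85 = 362.695.
Rounded to nearest integer: 363.

363


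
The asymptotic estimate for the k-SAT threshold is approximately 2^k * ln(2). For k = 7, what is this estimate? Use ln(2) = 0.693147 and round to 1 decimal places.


Using the asymptotic formula: threshold ~ 2^k * ln(2).
2^7 = 128.
128 * 0.693147 = 88.7.

88.7


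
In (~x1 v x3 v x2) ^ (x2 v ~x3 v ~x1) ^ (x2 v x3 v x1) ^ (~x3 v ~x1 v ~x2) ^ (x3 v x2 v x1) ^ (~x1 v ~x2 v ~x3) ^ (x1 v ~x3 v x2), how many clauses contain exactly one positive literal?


A definite clause has exactly one positive literal.
Clause 1: 2 positive -> not definite
Clause 2: 1 positive -> definite
Clause 3: 3 positive -> not definite
Clause 4: 0 positive -> not definite
Clause 5: 3 positive -> not definite
Clause 6: 0 positive -> not definite
Clause 7: 2 positive -> not definite
Definite clause count = 1.

1
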